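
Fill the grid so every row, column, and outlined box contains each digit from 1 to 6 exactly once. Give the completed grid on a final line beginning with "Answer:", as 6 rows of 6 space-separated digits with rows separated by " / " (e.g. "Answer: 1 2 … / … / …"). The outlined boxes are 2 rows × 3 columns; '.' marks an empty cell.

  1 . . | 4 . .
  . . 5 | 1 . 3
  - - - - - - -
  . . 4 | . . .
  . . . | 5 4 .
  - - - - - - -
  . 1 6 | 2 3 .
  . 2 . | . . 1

Step 1. [r6c1∈{3,4,5}] 4 has one home in row 6: r6c1, so r6c1=4.
Step 2. [r3c2∈{3,5,6}] col 2 places 5 nowhere but r3c2 ⇒ r3c2=5.
Step 3. [r6c5∈{5,6}] across row 6, 5 lands solely at r6c5, so r6c5=5.
Step 4. [r3c4∈{3,6}] col 4 places 3 nowhere but r3c4. So r3c4=3.
Step 5. [r4c1∈{2,3,6}] in col 1, 3 fits only at r4c1. So r4c1=3.
Step 6. [r4c2∈{6}] nothing but 6 survives at r4c2. So r4c2=6.
Step 7. [r3c1∈{2}] r3c1 has the single candidate 2 ⇒ r3c1=2.
Step 8. [r1c3∈{2,3}] col 3 places 2 nowhere but r1c3 ⇒ r1c3=2.
Step 9. [r1c5∈{6}] r1c5 is down to just 6 ⇒ r1c5=6.
Step 10. [r2c5∈{2}] nothing but 2 survives at r2c5 ⇒ r2c5=2.
Step 11. [r5c6∈{4}] r5c6 is down to just 4, so r5c6=4.
Step 12. [r2c1∈{6}] nothing but 6 survives at r2c1, so r2c1=6.
Step 13. [r1c2∈{3}] only 3 remains possible at r1c2, so r1c2=3.
Step 14. [r3c5∈{1}] r3c5's peers cover all but 1. So r3c5=1.
Step 15. [r2c2∈{4}] nothing but 4 survives at r2c2. So r2c2=4.
Step 16. [r6c3∈{3}] r6c3 is down to just 3, so r6c3=3.
Step 17. [r3c6∈{6}] r3c6 is down to just 6, so r3c6=6.
Step 18. [r1c6∈{5}] only 5 remains possible at r1c6, so r1c6=5.
Step 19. [r4c3∈{1}] r4c3 has the single candidate 1, so r4c3=1.
Step 20. [r4c6∈{2}] r4c6 is down to just 2, so r4c6=2.
Step 21. [r6c4∈{6}] only 6 remains possible at r6c4, so r6c4=6.
Step 22. [r5c1∈{5}] only 5 remains possible at r5c1, so r5c1=5.

Answer: 1 3 2 4 6 5 / 6 4 5 1 2 3 / 2 5 4 3 1 6 / 3 6 1 5 4 2 / 5 1 6 2 3 4 / 4 2 3 6 5 1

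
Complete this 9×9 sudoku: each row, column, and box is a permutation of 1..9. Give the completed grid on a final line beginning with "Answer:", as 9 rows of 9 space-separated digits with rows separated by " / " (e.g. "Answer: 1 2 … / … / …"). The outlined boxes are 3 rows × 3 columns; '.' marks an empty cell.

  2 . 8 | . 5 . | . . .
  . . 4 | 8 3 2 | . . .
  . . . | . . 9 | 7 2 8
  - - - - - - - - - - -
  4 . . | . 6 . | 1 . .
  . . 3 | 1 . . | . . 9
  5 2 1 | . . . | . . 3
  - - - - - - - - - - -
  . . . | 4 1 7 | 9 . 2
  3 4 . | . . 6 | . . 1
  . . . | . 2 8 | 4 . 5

Step 1. [r2c9∈{6}] r2c9 is down to just 6, so r2c9=6.
Step 2. [r4c9∈{7}] r4c9 is down to just 7. So r4c9=7.
Step 3. [r6c6∈{4}] only 4 remains possible at r6c6, so r6c6=4.
Step 4. [r3c4∈{6}] r3c4's peers cover all but 6. So r3c4=6.
Step 5. [r1c2∈{1,3,6,7,9}] in row 1, 6 fits only at r1c2 ⇒ r1c2=6.
Step 6. [r5c1∈{6,7,8}] box 4 places 6 nowhere but r5c1. So r5c1=6.
Step 7. [r5c6∈{5}] r5c6 is down to just 5 ⇒ r5c6=5.
Step 8. [r8c5∈{9}] r8c5's peers cover all but 9. So r8c5=9.
Step 9. [r7c8∈{3,6,8}] r7c8 is the only open cell in row 7 admitting 3. So r7c8=3.
Step 10. [r5c2∈{7,8}] box 4 places 7 nowhere but r5c2, so r5c2=7.
Step 11. [r3c3∈{5}] r3c3 is down to just 5. So r3c3=5.
Step 12. [r3c1∈{1}] r3c1 has the single candidate 1, so r3c1=1.
Step 13. [r2c2∈{9}] r2c2 is down to just 9. So r2c2=9.
Step 14. [r5c5∈{8}] nothing but 8 survives at r5c5 ⇒ r5c5=8.
Step 15. [r9c8∈{6,7}] in box 9, 6 fits only at r9c8, so r9c8=6.
Step 16. [r6c8∈{8}] only 8 remains possible at r6c8, so r6c8=8.
Step 17. [r2c8∈{1,5}] row 2 places 1 nowhere but r2c8, so r2c8=1.
Step 18. [r4c3∈{9}] nothing but 9 survives at r4c3 ⇒ r4c3=9.
Step 19. [r9c3∈{7}] r9c3 is down to just 7. So r9c3=7.
Step 20. [r7c1∈{8}] r7c1 has the single candidate 8, so r7c1=8.
Step 21. [r1c9∈{4}] r1c9 is down to just 4. So r1c9=4.
Step 22. [r4c4∈{2,3}] 2 has one home in row 4: r4c4. So r4c4=2.
Step 23. [r6c5∈{7}] r6c5 is down to just 7. So r6c5=7.
Step 24. [r4c6∈{3}] r4c6 has the single candidate 3, so r4c6=3.
Step 25. [r6c4∈{9}] nothing but 9 survives at r6c4. So r6c4=9.
Step 26. [r8c3∈{2}] r8c3's peers cover all but 2 ⇒ r8c3=2.
Step 27. [r5c7∈{2}] r5c7 has the single candidate 2 ⇒ r5c7=2.
Step 28. [r1c8∈{9}] r1c8 has the single candidate 9 ⇒ r1c8=9.
Step 29. [r7c3∈{6}] r7c3 is down to just 6 ⇒ r7c3=6.
Step 30. [r8c7∈{8}] r8c7 has the single candidate 8, so r8c7=8.
Step 31. [r1c4∈{7}] r1c4's peers cover all but 7 ⇒ r1c4=7.
Step 32. [r4c8∈{5}] r4c8 has the single candidate 5, so r4c8=5.
Step 33. [r2c1∈{7}] r2c1 has the single candidate 7 ⇒ r2c1=7.
Step 34. [r8c4∈{5}] nothing but 5 survives at r8c4. So r8c4=5.
Step 35. [r3c5∈{4}] r3c5 has the single candidate 4 ⇒ r3c5=4.
Step 36. [r4c2∈{8}] r4c2 has the single candidate 8, so r4c2=8.
Step 37. [r8c8∈{7}] r8c8 is down to just 7, so r8c8=7.
Step 38. [r6c7∈{6}] r6c7's peers cover all but 6. So r6c7=6.
Step 39. [r3c2∈{3}] only 3 remains possible at r3c2 ⇒ r3c2=3.
Step 40. [r5c8∈{4}] only 4 remains possible at r5c8, so r5c8=4.
Step 41. [r1c6∈{1}] r1c6 is down to just 1, so r1c6=1.
Step 42. [r7c2∈{5}] r7c2's peers cover all but 5, so r7c2=5.
Step 43. [r9c1∈{9}] r9c1's peers cover all but 9 ⇒ r9c1=9.
Step 44. [r1c7∈{3}] only 3 remains possible at r1c7, so r1c7=3.
Step 45. [r9c2∈{1}] r9c2 is down to just 1 ⇒ r9c2=1.
Step 46. [r9c4∈{3}] r9c4 is down to just 3 ⇒ r9c4=3.
Step 47. [r2c7∈{5}] r2c7 has the single candidate 5 ⇒ r2c7=5.

Answer: 2 6 8 7 5 1 3 9 4 / 7 9 4 8 3 2 5 1 6 / 1 3 5 6 4 9 7 2 8 / 4 8 9 2 6 3 1 5 7 / 6 7 3 1 8 5 2 4 9 / 5 2 1 9 7 4 6 8 3 / 8 5 6 4 1 7 9 3 2 / 3 4 2 5 9 6 8 7 1 / 9 1 7 3 2 8 4 6 5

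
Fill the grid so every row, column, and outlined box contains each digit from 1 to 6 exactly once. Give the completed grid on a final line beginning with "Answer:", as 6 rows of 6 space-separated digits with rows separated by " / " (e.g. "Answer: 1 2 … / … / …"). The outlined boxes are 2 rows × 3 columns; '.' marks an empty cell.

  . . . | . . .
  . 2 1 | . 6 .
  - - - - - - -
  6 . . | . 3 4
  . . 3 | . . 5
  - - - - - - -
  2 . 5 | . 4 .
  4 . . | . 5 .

Step 1. [r2c6∈{3}] r2c6 has the single candidate 3 ⇒ r2c6=3.
Step 2. [r6c3∈{6}] only 6 remains possible at r6c3. So r6c3=6.
Step 3. [r4c1∈{1}] r4c1 is down to just 1 ⇒ r4c1=1.
Step 4. [r3c4∈{1,2}] row 3 places 1 nowhere but r3c4, so r3c4=1.
Step 5. [r2c1∈{5}] only 5 remains possible at r2c1, so r2c1=5.
Step 6. [r1c3∈{4}] r1c3 has the single candidate 4, so r1c3=4.
Step 7. [r5c6∈{1,6}] across col 6, 6 lands solely at r5c6. So r5c6=6.
Step 8. [r6c6∈{1,2}] across box 6, 1 lands solely at r6c6. So r6c6=1.
Step 9. [r6c4∈{2,3}] in row 6, 2 fits only at r6c4 ⇒ r6c4=2.
Step 10. [r6c2∈{3}] r6c2 has the single candidate 3. So r6c2=3.
Step 11. [r4c5∈{2}] r4c5 is down to just 2. So r4c5=2.
Step 12. [r3c2∈{5}] only 5 remains possible at r3c2, so r3c2=5.
Step 13. [r1c4∈{5}] only 5 remains possible at r1c4 ⇒ r1c4=5.
Step 14. [r4c4∈{6}] only 6 remains possible at r4c4. So r4c4=6.
Step 15. [r3c3∈{2}] r3c3 is down to just 2, so r3c3=2.
Step 16. [r4c2∈{4}] r4c2 is down to just 4, so r4c2=4.
Step 17. [r1c5∈{1}] r1c5 is down to just 1. So r1c5=1.
Step 18. [r5c2∈{1}] nothing but 1 survives at r5c2. So r5c2=1.
Step 19. [r1c1∈{3}] r1c1 is down to just 3 ⇒ r1c1=3.
Step 20. [r2c4∈{4}] r2c4 is down to just 4 ⇒ r2c4=4.
Step 21. [r1c2∈{6}] r1c2's peers cover all but 6. So r1c2=6.
Step 22. [r5c4∈{3}] nothing but 3 survives at r5c4 ⇒ r5c4=3.
Step 23. [r1c6∈{2}] nothing but 2 survives at r1c6 ⇒ r1c6=2.

Answer: 3 6 4 5 1 2 / 5 2 1 4 6 3 / 6 5 2 1 3 4 / 1 4 3 6 2 5 / 2 1 5 3 4 6 / 4 3 6 2 5 1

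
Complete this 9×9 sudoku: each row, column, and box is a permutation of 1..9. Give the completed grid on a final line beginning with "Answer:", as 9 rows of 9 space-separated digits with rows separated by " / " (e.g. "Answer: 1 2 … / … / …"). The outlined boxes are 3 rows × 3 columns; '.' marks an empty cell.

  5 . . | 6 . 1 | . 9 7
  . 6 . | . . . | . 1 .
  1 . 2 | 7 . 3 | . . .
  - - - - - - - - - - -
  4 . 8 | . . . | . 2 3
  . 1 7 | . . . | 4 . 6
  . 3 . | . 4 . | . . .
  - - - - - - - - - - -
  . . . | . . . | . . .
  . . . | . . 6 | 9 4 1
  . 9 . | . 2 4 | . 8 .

Step 1. [r7c8∈{3,5,6,7}] r7c8 is the only open cell in col 8 admitting 3, so r7c8=3.
Step 2. [r1c5∈{8}] r1c5 is down to just 8, so r1c5=8.
Step 3. [r5c8∈{5}] only 5 remains possible at r5c8. So r5c8=5.
Step 4. [r9c9∈{5}] r9c9 has the single candidate 5, so r9c9=5.
Step 5. [r3c5∈{5,9}] r3c5 is the only open cell in row 3 admitting 9, so r3c5=9.
Step 6. [r4c2∈{5}] only 5 remains possible at r4c2, so r4c2=5.
Step 7. [r2c1∈{3,7,8,9}] 7 has one home in row 2: r2c1. So r2c1=7.
Step 8. [r3c2∈{4,8}] 8 has one home in box 1: r3c2, so r3c2=8.
Step 9. [r2c5∈{5}] r2c5 is down to just 5. So r2c5=5.
Step 10. [r2c6∈{2}] only 2 remains possible at r2c6 ⇒ r2c6=2.
Step 11. [r6c9∈{8,9}] col 9 places 9 nowhere but r6c9 ⇒ r6c9=9.
Step 12. [r6c7∈{1,7,8}] across box 6, 8 lands solely at r6c7 ⇒ r6c7=8.
Step 13. [r6c4∈{1,2,5}] 1 has one home in row 6: r6c4. So r6c4=1.
Step 14. [r9c4∈{3}] r9c4 has the single candidate 3. So r9c4=3.
Step 15. [r9c1∈{6}] r9c1's peers cover all but 6, so r9c1=6.
Step 16. [r4c4∈{9}] nothing but 9 survives at r4c4, so r4c4=9.
Step 17. [r8c5∈{7}] r8c5 has the single candidate 7, so r8c5=7.
Step 18. [r8c1∈{2,3,8}] across col 1, 3 lands solely at r8c1, so r8c1=3.
Step 19. [r8c4∈{5,8}] across row 8, 8 lands solely at r8c4, so r8c4=8.
Step 20. [r7c7∈{2,6,7}] 6 has one home in row 7: r7c7 ⇒ r7c7=6.
Step 21. [r1c2∈{4}] only 4 remains possible at r1c2 ⇒ r1c2=4.
Step 22. [r6c1∈{2}] nothing but 2 survives at r6c1. So r6c1=2.
Step 23. [r4c6∈{7}] only 7 remains possible at r4c6 ⇒ r4c6=7.
Step 24. [r7c4∈{5}] r7c4 is down to just 5 ⇒ r7c4=5.
Step 25. [r1c3∈{3}] r1c3's peers cover all but 3. So r1c3=3.
Step 26. [r7c3∈{1,4}] r7c3 is the only open cell in row 7 admitting 4 ⇒ r7c3=4.
Step 27. [r2c9∈{4,8}] 8 has one home in row 2: r2c9, so r2c9=8.
Step 28. [r7c2∈{2,7}] r7c2 is the only open cell in row 7 admitting 7 ⇒ r7c2=7.
Step 29. [r7c5∈{1}] nothing but 1 survives at r7c5, so r7c5=1.
Step 30. [r5c6∈{8}] nothing but 8 survives at r5c6. So r5c6=8.
Step 31. [r7c6∈{9}] nothing but 9 survives at r7c6. So r7c6=9.
Step 32. [r2c3∈{9}] r2c3's peers cover all but 9, so r2c3=9.
Step 33. [r5c1∈{9}] nothing but 9 survives at r5c1. So r5c1=9.
Step 34. [r4c7∈{1}] r4c7 has the single candidate 1 ⇒ r4c7=1.
Step 35. [r3c7∈{5}] r3c7's peers cover all but 5 ⇒ r3c7=5.
Step 36. [r6c3∈{6}] r6c3's peers cover all but 6, so r6c3=6.
Step 37. [r5c4∈{2}] only 2 remains possible at r5c4. So r5c4=2.
Step 38. [r8c3∈{5}] only 5 remains possible at r8c3, so r8c3=5.
Step 39. [r4c5∈{6}] only 6 remains possible at r4c5 ⇒ r4c5=6.
Step 40. [r7c1∈{8}] r7c1's peers cover all but 8. So r7c1=8.
Step 41. [r2c4∈{4}] r2c4 is down to just 4, so r2c4=4.
Step 42. [r2c7∈{3}] r2c7 has the single candidate 3, so r2c7=3.
Step 43. [r9c7∈{7}] r9c7 is down to just 7 ⇒ r9c7=7.
Step 44. [r6c6∈{5}] nothing but 5 survives at r6c6, so r6c6=5.
Step 45. [r6c8∈{7}] r6c8 is down to just 7 ⇒ r6c8=7.
Step 46. [r3c8∈{6}] only 6 remains possible at r3c8 ⇒ r3c8=6.
Step 47. [r7c9∈{2}] nothing but 2 survives at r7c9, so r7c9=2.
Step 48. [r1c7∈{2}] nothing but 2 survives at r1c7, so r1c7=2.
Step 49. [r3c9∈{4}] nothing but 4 survives at r3c9, so r3c9=4.
Step 50. [r8c2∈{2}] nothing but 2 survives at r8c2, so r8c2=2.
Step 51. [r5c5∈{3}] only 3 remains possible at r5c5 ⇒ r5c5=3.
Step 52. [r9c3∈{1}] r9c3 is down to just 1. So r9c3=1.

Answer: 5 4 3 6 8 1 2 9 7 / 7 6 9 4 5 2 3 1 8 / 1 8 2 7 9 3 5 6 4 / 4 5 8 9 6 7 1 2 3 / 9 1 7 2 3 8 4 5 6 / 2 3 6 1 4 5 8 7 9 / 8 7 4 5 1 9 6 3 2 / 3 2 5 8 7 6 9 4 1 / 6 9 1 3 2 4 7 8 5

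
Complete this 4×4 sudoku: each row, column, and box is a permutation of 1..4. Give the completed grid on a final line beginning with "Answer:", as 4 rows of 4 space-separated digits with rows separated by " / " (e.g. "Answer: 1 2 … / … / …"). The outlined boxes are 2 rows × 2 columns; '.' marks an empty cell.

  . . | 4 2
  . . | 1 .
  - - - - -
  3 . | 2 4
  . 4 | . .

Step 1. [r1c1∈{1}] nothing but 1 survives at r1c1. So r1c1=1.
Step 2. [r2c4∈{3}] nothing but 3 survives at r2c4. So r2c4=3.
Step 3. [r4c1∈{2}] r4c1's peers cover all but 2 ⇒ r4c1=2.
Step 4. [r2c2∈{2}] r2c2's peers cover all but 2, so r2c2=2.
Step 5. [r4c4∈{1}] r4c4 is down to just 1, so r4c4=1.
Step 6. [r3c2∈{1}] r3c2's peers cover all but 1 ⇒ r3c2=1.
Step 7. [r2c1∈{4}] nothing but 4 survives at r2c1, so r2c1=4.
Step 8. [r1c2∈{3}] nothing but 3 survives at r1c2 ⇒ r1c2=3.
Step 9. [r4c3∈{3}] r4c3's peers cover all but 3, so r4c3=3.

Answer: 1 3 4 2 / 4 2 1 3 / 3 1 2 4 / 2 4 3 1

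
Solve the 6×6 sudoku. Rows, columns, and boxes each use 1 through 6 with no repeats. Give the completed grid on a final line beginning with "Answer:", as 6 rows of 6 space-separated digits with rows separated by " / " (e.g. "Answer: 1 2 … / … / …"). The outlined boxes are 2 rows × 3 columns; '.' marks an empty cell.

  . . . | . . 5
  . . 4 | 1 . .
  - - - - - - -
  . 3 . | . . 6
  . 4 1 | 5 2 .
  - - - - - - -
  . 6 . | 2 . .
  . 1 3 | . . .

Step 1. [r1c4∈{3,4,6}] 3 has one home in col 4: r1c4. So r1c4=3.
Step 2. [r6c6∈{4}] r6c6 has the single candidate 4 ⇒ r6c6=4.
Step 3. [r1c2∈{2}] only 2 remains possible at r1c2, so r1c2=2.
Step 4. [r5c3∈{5}] nothing but 5 survives at r5c3. So r5c3=5.
Step 5. [r1c3∈{6}] r1c3 has the single candidate 6, so r1c3=6.
Step 6. [r5c5∈{1,3}] r5c5 is the only open cell in col 5 admitting 3. So r5c5=3.
Step 7. [r3c1∈{2,5}] row 3 places 5 nowhere but r3c1, so r3c1=5.
Step 8. [r1c5∈{4}] only 4 remains possible at r1c5, so r1c5=4.
Step 9. [r6c5∈{5,6}] r6c5 is the only open cell in row 6 admitting 5, so r6c5=5.
Step 10. [r1c1∈{1}] r1c1 is down to just 1 ⇒ r1c1=1.
Step 11. [r6c4∈{6}] r6c4 has the single candidate 6, so r6c4=6.
Step 12. [r3c5∈{1}] only 1 remains possible at r3c5, so r3c5=1.
Step 13. [r5c1∈{4}] only 4 remains possible at r5c1. So r5c1=4.
Step 14. [r6c1∈{2}] only 2 remains possible at r6c1 ⇒ r6c1=2.
Step 15. [r4c1∈{6}] only 6 remains possible at r4c1, so r4c1=6.
Step 16. [r2c1∈{3}] r2c1 has the single candidate 3, so r2c1=3.
Step 17. [r5c6∈{1}] nothing but 1 survives at r5c6. So r5c6=1.
Step 18. [r2c2∈{5}] only 5 remains possible at r2c2, so r2c2=5.
Step 19. [r2c6∈{2}] only 2 remains possible at r2c6 ⇒ r2c6=2.
Step 20. [r3c4∈{4}] nothing but 4 survives at r3c4. So r3c4=4.
Step 21. [r4c6∈{3}] nothing but 3 survives at r4c6, so r4c6=3.
Step 22. [r2c5∈{6}] nothing but 6 survives at r2c5. So r2c5=6.
Step 23. [r3c3∈{2}] only 2 remains possible at r3c3, so r3c3=2.

Answer: 1 2 6 3 4 5 / 3 5 4 1 6 2 / 5 3 2 4 1 6 / 6 4 1 5 2 3 / 4 6 5 2 3 1 / 2 1 3 6 5 4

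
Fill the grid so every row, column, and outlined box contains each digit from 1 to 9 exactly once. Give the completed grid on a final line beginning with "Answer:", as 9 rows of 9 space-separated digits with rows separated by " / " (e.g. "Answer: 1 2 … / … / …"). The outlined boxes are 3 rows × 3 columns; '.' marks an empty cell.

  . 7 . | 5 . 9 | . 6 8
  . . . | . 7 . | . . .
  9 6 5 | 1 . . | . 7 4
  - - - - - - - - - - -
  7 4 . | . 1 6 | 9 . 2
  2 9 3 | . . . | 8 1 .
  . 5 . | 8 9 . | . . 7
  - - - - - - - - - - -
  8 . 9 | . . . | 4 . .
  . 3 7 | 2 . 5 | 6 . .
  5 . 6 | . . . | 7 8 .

Step 1. [r6c7∈{3}] r6c7's peers cover all but 3 ⇒ r6c7=3.
Step 2. [r3c7∈{2}] r3c7 is down to just 2, so r3c7=2.
Step 3. [r2c2∈{1,2,8}] col 2 places 8 nowhere but r2c2 ⇒ r2c2=8.
Step 4. [r1c7∈{1}] nothing but 1 survives at r1c7 ⇒ r1c7=1.
Step 5. [r8c1∈{1,4}] r8c1 is the only open cell in box 7 admitting 4. So r8c1=4.
Step 6. [r1c5∈{2,3,4}] 2 has one home in col 5: r1c5 ⇒ r1c5=2.
Step 7. [r9c4∈{3,4,9}] in col 4, 9 fits only at r9c4. So r9c4=9.
Step 8. [r4c8∈{5}] only 5 remains possible at r4c8 ⇒ r4c8=5.
Step 9. [r8c9∈{1,9}] 1 has one home in row 8: r8c9. So r8c9=1.
Step 10. [r9c9∈{3}] r9c9's peers cover all but 3, so r9c9=3.
Step 11. [r2c8∈{3,9}] col 8 places 3 nowhere but r2c8. So r2c8=3.
Step 12. [r2c6∈{4}] r2c6's peers cover all but 4, so r2c6=4.
Step 13. [r2c1∈{1}] only 1 remains possible at r2c1, so r2c1=1.
Step 14. [r5c4∈{4,7}] in col 4, 4 fits only at r5c4. So r5c4=4.
Step 15. [r7c4∈{3,6,7}] col 4 places 7 nowhere but r7c4, so r7c4=7.
Step 16. [r9c6∈{1}] r9c6 has the single candidate 1 ⇒ r9c6=1.
Step 17. [r7c6∈{3}] nothing but 3 survives at r7c6. So r7c6=3.
Step 18. [r2c9∈{5,9}] across row 2, 9 lands solely at r2c9, so r2c9=9.
Step 19. [r7c2∈{1,2}] across row 7, 1 lands solely at r7c2 ⇒ r7c2=1.
Step 20. [r3c6∈{8}] r3c6 is down to just 8, so r3c6=8.
Step 21. [r2c4∈{6}] r2c4 has the single candidate 6 ⇒ r2c4=6.
Step 22. [r6c3∈{1}] r6c3 has the single candidate 1 ⇒ r6c3=1.
Step 23. [r8c8∈{9}] r8c8's peers cover all but 9. So r8c8=9.
Step 24. [r5c9∈{6}] r5c9 has the single candidate 6, so r5c9=6.
Step 25. [r4c4∈{3}] r4c4 has the single candidate 3, so r4c4=3.
Step 26. [r2c3∈{2}] r2c3 is down to just 2, so r2c3=2.
Step 27. [r2c7∈{5}] r2c7 is down to just 5, so r2c7=5.
Step 28. [r7c9∈{5}] r7c9's peers cover all but 5. So r7c9=5.
Step 29. [r9c5∈{4}] r9c5's peers cover all but 4, so r9c5=4.
Step 30. [r8c5∈{8}] r8c5's peers cover all but 8, so r8c5=8.
Step 31. [r1c3∈{4}] r1c3's peers cover all but 4, so r1c3=4.
Step 32. [r1c1∈{3}] r1c1 is down to just 3 ⇒ r1c1=3.
Step 33. [r9c2∈{2}] only 2 remains possible at r9c2 ⇒ r9c2=2.
Step 34. [r5c5∈{5}] r5c5 is down to just 5. So r5c5=5.
Step 35. [r6c1∈{6}] r6c1 is down to just 6. So r6c1=6.
Step 36. [r3c5∈{3}] nothing but 3 survives at r3c5. So r3c5=3.
Step 37. [r7c8∈{2}] only 2 remains possible at r7c8, so r7c8=2.
Step 38. [r6c6∈{2}] only 2 remains possible at r6c6. So r6c6=2.
Step 39. [r6c8∈{4}] only 4 remains possible at r6c8, so r6c8=4.
Step 40. [r4c3∈{8}] r4c3 is down to just 8. So r4c3=8.
Step 41. [r5c6∈{7}] only 7 remains possible at r5c6. So r5c6=7.
Step 42. [r7c5∈{6}] r7c5's peers cover all but 6 ⇒ r7c5=6.

Answer: 3 7 4 5 2 9 1 6 8 / 1 8 2 6 7 4 5 3 9 / 9 6 5 1 3 8 2 7 4 / 7 4 8 3 1 6 9 5 2 / 2 9 3 4 5 7 8 1 6 / 6 5 1 8 9 2 3 4 7 / 8 1 9 7 6 3 4 2 5 / 4 3 7 2 8 5 6 9 1 / 5 2 6 9 4 1 7 8 3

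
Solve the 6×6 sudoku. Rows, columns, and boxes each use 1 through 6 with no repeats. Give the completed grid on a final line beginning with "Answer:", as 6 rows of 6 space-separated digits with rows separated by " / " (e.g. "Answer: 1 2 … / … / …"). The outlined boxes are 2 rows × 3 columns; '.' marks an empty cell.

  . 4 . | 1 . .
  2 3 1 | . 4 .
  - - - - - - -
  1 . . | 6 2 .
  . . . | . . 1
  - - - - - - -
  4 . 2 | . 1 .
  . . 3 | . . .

Step 1. [r3c2∈{5}] r3c2 is down to just 5 ⇒ r3c2=5.
Step 2. [r2c4∈{5}] r2c4 has the single candidate 5 ⇒ r2c4=5.
Step 3. [r3c6∈{3,4}] row 3 places 3 nowhere but r3c6. So r3c6=3.
Step 4. [r6c1∈{5,6}] across box 5, 5 lands solely at r6c1 ⇒ r6c1=5.
Step 5. [r2c6∈{6}] r2c6 has the single candidate 6, so r2c6=6.
Step 6. [r6c4∈{2,4}] 2 has one home in col 4: r6c4 ⇒ r6c4=2.
Step 7. [r1c1∈{6}] r1c1 has the single candidate 6. So r1c1=6.
Step 8. [r5c2∈{6}] r5c2 is down to just 6 ⇒ r5c2=6.
Step 9. [r3c3∈{4}] r3c3 is down to just 4 ⇒ r3c3=4.
Step 10. [r5c6∈{5}] only 5 remains possible at r5c6. So r5c6=5.
Step 11. [r1c6∈{2}] r1c6 has the single candidate 2, so r1c6=2.
Step 12. [r5c4∈{3}] only 3 remains possible at r5c4, so r5c4=3.
Step 13. [r1c5∈{3}] nothing but 3 survives at r1c5, so r1c5=3.
Step 14. [r4c2∈{2}] nothing but 2 survives at r4c2, so r4c2=2.
Step 15. [r6c2∈{1}] nothing but 1 survives at r6c2 ⇒ r6c2=1.
Step 16. [r1c3∈{5}] r1c3's peers cover all but 5 ⇒ r1c3=5.
Step 17. [r4c5∈{5}] r4c5 is down to just 5, so r4c5=5.
Step 18. [r6c6∈{4}] nothing but 4 survives at r6c6. So r6c6=4.
Step 19. [r4c4∈{4}] r4c4 is down to just 4, so r4c4=4.
Step 20. [r6c5∈{6}] nothing but 6 survives at r6c5, so r6c5=6.
Step 21. [r4c1∈{3}] nothing but 3 survives at r4c1. So r4c1=3.
Step 22. [r4c3∈{6}] only 6 remains possible at r4c3. So r4c3=6.

Answer: 6 4 5 1 3 2 / 2 3 1 5 4 6 / 1 5 4 6 2 3 / 3 2 6 4 5 1 / 4 6 2 3 1 5 / 5 1 3 2 6 4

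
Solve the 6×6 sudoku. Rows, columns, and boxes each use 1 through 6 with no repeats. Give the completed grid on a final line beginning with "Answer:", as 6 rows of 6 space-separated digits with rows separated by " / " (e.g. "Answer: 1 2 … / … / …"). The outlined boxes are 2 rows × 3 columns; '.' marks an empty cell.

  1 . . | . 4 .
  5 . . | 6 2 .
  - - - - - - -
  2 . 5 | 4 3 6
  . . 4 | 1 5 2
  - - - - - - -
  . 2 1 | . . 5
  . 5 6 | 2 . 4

Step 1. [r2c3∈{3}] nothing but 3 survives at r2c3, so r2c3=3.
Step 2. [r5c4∈{3}] r5c4's peers cover all but 3. So r5c4=3.
Step 3. [r4c1∈{3,6}] r4c1 is the only open cell in col 1 admitting 6 ⇒ r4c1=6.
Step 4. [r1c3∈{2}] only 2 remains possible at r1c3, so r1c3=2.
Step 5. [r5c5∈{6}] r5c5 is down to just 6. So r5c5=6.
Step 6. [r6c5∈{1}] r6c5 is down to just 1 ⇒ r6c5=1.
Step 7. [r4c2∈{3}] nothing but 3 survives at r4c2 ⇒ r4c2=3.
Step 8. [r1c4∈{5}] r1c4 has the single candidate 5 ⇒ r1c4=5.
Step 9. [r5c1∈{4}] r5c1 is down to just 4. So r5c1=4.
Step 10. [r1c2∈{6}] r1c2's peers cover all but 6, so r1c2=6.
Step 11. [r3c2∈{1}] r3c2 has the single candidate 1, so r3c2=1.
Step 12. [r2c2∈{4}] only 4 remains possible at r2c2 ⇒ r2c2=4.
Step 13. [r2c6∈{1}] only 1 remains possible at r2c6, so r2c6=1.
Step 14. [r1c6∈{3}] r1c6's peers cover all but 3 ⇒ r1c6=3.
Step 15. [r6c1∈{3}] nothing but 3 survives at r6c1, so r6c1=3.

Answer: 1 6 2 5 4 3 / 5 4 3 6 2 1 / 2 1 5 4 3 6 / 6 3 4 1 5 2 / 4 2 1 3 6 5 / 3 5 6 2 1 4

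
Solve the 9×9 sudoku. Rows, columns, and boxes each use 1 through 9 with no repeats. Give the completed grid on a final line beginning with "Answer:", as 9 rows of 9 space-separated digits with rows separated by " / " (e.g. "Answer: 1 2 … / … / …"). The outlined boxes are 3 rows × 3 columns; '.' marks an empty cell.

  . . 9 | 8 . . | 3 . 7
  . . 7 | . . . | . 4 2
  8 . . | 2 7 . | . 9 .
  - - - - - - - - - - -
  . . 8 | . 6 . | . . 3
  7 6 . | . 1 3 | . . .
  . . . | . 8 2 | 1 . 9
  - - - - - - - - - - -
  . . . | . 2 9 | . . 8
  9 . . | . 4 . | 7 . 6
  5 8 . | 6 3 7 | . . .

Step 1. [r1c5∈{5}] only 5 remains possible at r1c5 ⇒ r1c5=5.
Step 2. [r4c2∈{1,2,4,5,9}] in col 2, 9 fits only at r4c2 ⇒ r4c2=9.
Step 3. [r4c1∈{1,2,4}] across row 4, 1 lands solely at r4c1. So r4c1=1.
Step 4. [r5c3∈{2,4,5}] in box 4, 2 fits only at r5c3, so r5c3=2.
Step 5. [r2c4∈{1,3,9}] col 4 places 3 nowhere but r2c4 ⇒ r2c4=3.
Step 6. [r2c1∈{6}] nothing but 6 survives at r2c1, so r2c1=6.
Step 7. [r8c2∈{1,2,3}] in box 7, 2 fits only at r8c2 ⇒ r8c2=2.
Step 8. [r2c6∈{1}] nothing but 1 survives at r2c6 ⇒ r2c6=1.
Step 9. [r2c2∈{5}] r2c2 is down to just 5, so r2c2=5.
Step 10. [r6c3∈{3,4,5}] in col 3, 5 fits only at r6c3, so r6c3=5.
Step 11. [r7c2∈{1,3,4,7}] in row 7, 7 fits only at r7c2, so r7c2=7.
Step 12. [r7c3∈{1,3,4,6}] in row 7, 6 fits only at r7c3. So r7c3=6.
Step 13. [r3c7∈{5,6}] col 7 places 6 nowhere but r3c7 ⇒ r3c7=6.
Step 14. [r1c8∈{1}] r1c8 is down to just 1. So r1c8=1.
Step 15. [r1c2∈{4}] r1c2 has the single candidate 4 ⇒ r1c2=4.
Step 16. [r9c3∈{1,4}] 4 has one home in col 3: r9c3. So r9c3=4.
Step 17. [r5c9∈{4,5}] r5c9 is the only open cell in col 9 admitting 4 ⇒ r5c9=4.
Step 18. [r7c1∈{3}] only 3 remains possible at r7c1 ⇒ r7c1=3.
Step 19. [r7c8∈{5}] r7c8 has the single candidate 5 ⇒ r7c8=5.
Step 20. [r8c3∈{1}] nothing but 1 survives at r8c3. So r8c3=1.
Step 21. [r8c4∈{5}] r8c4's peers cover all but 5. So r8c4=5.
Step 22. [r9c8∈{2}] only 2 remains possible at r9c8 ⇒ r9c8=2.
Step 23. [r4c8∈{7}] nothing but 7 survives at r4c8 ⇒ r4c8=7.
Step 24. [r4c6∈{4,5}] r4c6 is the only open cell in col 6 admitting 5. So r4c6=5.
Step 25. [r2c7∈{8}] r2c7 is down to just 8 ⇒ r2c7=8.
Step 26. [r4c4∈{4}] r4c4's peers cover all but 4 ⇒ r4c4=4.
Step 27. [r3c2∈{1,3}] in row 3, 1 fits only at r3c2 ⇒ r3c2=1.
Step 28. [r5c4∈{9}] only 9 remains possible at r5c4 ⇒ r5c4=9.
Step 29. [r9c9∈{1}] nothing but 1 survives at r9c9. So r9c9=1.
Step 30. [r6c8∈{6}] only 6 remains possible at r6c8. So r6c8=6.
Step 31. [r6c2∈{3}] nothing but 3 survives at r6c2, so r6c2=3.
Step 32. [r9c7∈{9}] r9c7's peers cover all but 9, so r9c7=9.
Step 33. [r6c1∈{4}] only 4 remains possible at r6c1. So r6c1=4.
Step 34. [r7c7∈{4}] r7c7 is down to just 4 ⇒ r7c7=4.
Step 35. [r3c9∈{5}] nothing but 5 survives at r3c9. So r3c9=5.
Step 36. [r1c6∈{6}] r1c6 is down to just 6, so r1c6=6.
Step 37. [r3c6∈{4}] r3c6 is down to just 4, so r3c6=4.
Step 38. [r5c8∈{8}] r5c8 is down to just 8. So r5c8=8.
Step 39. [r8c6∈{8}] r8c6's peers cover all but 8. So r8c6=8.
Step 40. [r3c3∈{3}] r3c3 is down to just 3 ⇒ r3c3=3.
Step 41. [r8c8∈{3}] r8c8's peers cover all but 3. So r8c8=3.
Step 42. [r1c1∈{2}] nothing but 2 survives at r1c1, so r1c1=2.
Step 43. [r2c5∈{9}] r2c5's peers cover all but 9. So r2c5=9.
Step 44. [r4c7∈{2}] r4c7 is down to just 2, so r4c7=2.
Step 45. [r7c4∈{1}] nothing but 1 survives at r7c4, so r7c4=1.
Step 46. [r6c4∈{7}] r6c4 is down to just 7, so r6c4=7.
Step 47. [r5c7∈{5}] only 5 remains possible at r5c7. So r5c7=5.

Answer: 2 4 9 8 5 6 3 1 7 / 6 5 7 3 9 1 8 4 2 / 8 1 3 2 7 4 6 9 5 / 1 9 8 4 6 5 2 7 3 / 7 6 2 9 1 3 5 8 4 / 4 3 5 7 8 2 1 6 9 / 3 7 6 1 2 9 4 5 8 / 9 2 1 5 4 8 7 3 6 / 5 8 4 6 3 7 9 2 1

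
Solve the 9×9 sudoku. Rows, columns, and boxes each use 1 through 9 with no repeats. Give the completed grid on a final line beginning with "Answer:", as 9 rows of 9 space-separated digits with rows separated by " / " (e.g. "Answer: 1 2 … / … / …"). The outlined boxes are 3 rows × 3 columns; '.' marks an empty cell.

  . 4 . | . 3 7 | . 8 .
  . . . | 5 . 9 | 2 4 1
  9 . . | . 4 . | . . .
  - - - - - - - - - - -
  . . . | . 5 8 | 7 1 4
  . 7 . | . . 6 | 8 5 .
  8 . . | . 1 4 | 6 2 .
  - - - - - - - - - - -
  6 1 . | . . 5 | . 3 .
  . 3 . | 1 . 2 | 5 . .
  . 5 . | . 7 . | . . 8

Step 1. [r6c2∈{9}] nothing but 9 survives at r6c2, so r6c2=9.
Step 2. [r5c9∈{3,9}] box 6 places 9 nowhere but r5c9, so r5c9=9.
Step 3. [r1c1∈{1,2,5}] 5 has one home in col 1: r1c1 ⇒ r1c1=5.
Step 4. [r1c9∈{6}] only 6 remains possible at r1c9, so r1c9=6.
Step 5. [r8c9∈{7}] r8c9's peers cover all but 7, so r8c9=7.
Step 6. [r7c3∈{2,4,7,8,9}] in row 7, 7 fits only at r7c3 ⇒ r7c3=7.
Step 7. [r8c3∈{4,8,9}] across box 7, 8 lands solely at r8c3 ⇒ r8c3=8.
Step 8. [r9c3∈{2,4,9}] in col 3, 9 fits only at r9c3, so r9c3=9.
Step 9. [r1c4∈{2}] r1c4 has the single candidate 2 ⇒ r1c4=2.
Step 10. [r5c4∈{3}] nothing but 3 survives at r5c4. So r5c4=3.
Step 11. [r5c1∈{1,2,4}] 1 has one home in col 1: r5c1. So r5c1=1.
Step 12. [r8c8∈{6,9}] r8c8 is the only open cell in col 8 admitting 9, so r8c8=9.
Step 13. [r6c9∈{3}] r6c9 is down to just 3. So r6c9=3.
Step 14. [r7c7∈{4}] nothing but 4 survives at r7c7 ⇒ r7c7=4.
Step 15. [r7c5∈{8,9}] across col 5, 9 lands solely at r7c5. So r7c5=9.
Step 16. [r2c5∈{6,8}] 8 has one home in col 5: r2c5, so r2c5=8.
Step 17. [r2c2∈{6}] r2c2 has the single candidate 6 ⇒ r2c2=6.
Step 18. [r4c2∈{2}] r4c2's peers cover all but 2. So r4c2=2.
Step 19. [r2c3∈{3}] nothing but 3 survives at r2c3 ⇒ r2c3=3.
Step 20. [r9c4∈{4,6}] 4 has one home in col 4: r9c4 ⇒ r9c4=4.
Step 21. [r3c3∈{1,2}] 2 has one home in row 3: r3c3 ⇒ r3c3=2.
Step 22. [r8c5∈{6}] only 6 remains possible at r8c5 ⇒ r8c5=6.
Step 23. [r3c9∈{5}] r3c9's peers cover all but 5, so r3c9=5.
Step 24. [r3c7∈{3}] r3c7 is down to just 3. So r3c7=3.
Step 25. [r4c3∈{6}] only 6 remains possible at r4c3 ⇒ r4c3=6.
Step 26. [r9c8∈{6}] only 6 remains possible at r9c8 ⇒ r9c8=6.
Step 27. [r9c6∈{3}] only 3 remains possible at r9c6, so r9c6=3.
Step 28. [r9c1∈{2}] r9c1 has the single candidate 2, so r9c1=2.
Step 29. [r3c2∈{8}] r3c2 has the single candidate 8. So r3c2=8.
Step 30. [r7c4∈{8}] nothing but 8 survives at r7c4, so r7c4=8.
Step 31. [r5c3∈{4}] r5c3 is down to just 4, so r5c3=4.
Step 32. [r6c4∈{7}] r6c4's peers cover all but 7, so r6c4=7.
Step 33. [r7c9∈{2}] r7c9 has the single candidate 2. So r7c9=2.
Step 34. [r4c1∈{3}] only 3 remains possible at r4c1. So r4c1=3.
Step 35. [r4c4∈{9}] r4c4 has the single candidate 9. So r4c4=9.
Step 36. [r2c1∈{7}] r2c1 is down to just 7 ⇒ r2c1=7.
Step 37. [r1c3∈{1}] only 1 remains possible at r1c3 ⇒ r1c3=1.
Step 38. [r5c5∈{2}] r5c5's peers cover all but 2 ⇒ r5c5=2.
Step 39. [r9c7∈{1}] nothing but 1 survives at r9c7, so r9c7=1.
Step 40. [r6c3∈{5}] r6c3's peers cover all but 5, so r6c3=5.
Step 41. [r8c1∈{4}] only 4 remains possible at r8c1, so r8c1=4.
Step 42. [r3c8∈{7}] r3c8 is down to just 7, so r3c8=7.
Step 43. [r3c6∈{1}] r3c6's peers cover all but 1 ⇒ r3c6=1.
Step 44. [r1c7∈{9}] r1c7 is down to just 9 ⇒ r1c7=9.
Step 45. [r3c4∈{6}] nothing but 6 survives at r3c4, so r3c4=6.

Answer: 5 4 1 2 3 7 9 8 6 / 7 6 3 5 8 9 2 4 1 / 9 8 2 6 4 1 3 7 5 / 3 2 6 9 5 8 7 1 4 / 1 7 4 3 2 6 8 5 9 / 8 9 5 7 1 4 6 2 3 / 6 1 7 8 9 5 4 3 2 / 4 3 8 1 6 2 5 9 7 / 2 5 9 4 7 3 1 6 8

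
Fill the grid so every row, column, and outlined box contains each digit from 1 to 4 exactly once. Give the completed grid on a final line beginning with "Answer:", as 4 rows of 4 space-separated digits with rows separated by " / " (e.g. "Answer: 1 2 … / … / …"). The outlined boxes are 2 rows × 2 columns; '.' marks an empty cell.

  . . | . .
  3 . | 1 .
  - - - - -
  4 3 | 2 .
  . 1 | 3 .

Step 1. [r1c3∈{4}] nothing but 4 survives at r1c3. So r1c3=4.
Step 2. [r1c2∈{2}] r1c2's peers cover all but 2. So r1c2=2.
Step 3. [r2c4∈{2}] r2c4's peers cover all but 2 ⇒ r2c4=2.
Step 4. [r2c2∈{4}] r2c2 has the single candidate 4 ⇒ r2c2=4.
Step 5. [r4c1∈{2}] nothing but 2 survives at r4c1, so r4c1=2.
Step 6. [r1c4∈{3}] nothing but 3 survives at r1c4 ⇒ r1c4=3.
Step 7. [r4c4∈{4}] r4c4 has the single candidate 4. So r4c4=4.
Step 8. [r1c1∈{1}] r1c1 has the single candidate 1 ⇒ r1c1=1.
Step 9. [r3c4∈{1}] nothing but 1 survives at r3c4. So r3c4=1.

Answer: 1 2 4 3 / 3 4 1 2 / 4 3 2 1 / 2 1 3 4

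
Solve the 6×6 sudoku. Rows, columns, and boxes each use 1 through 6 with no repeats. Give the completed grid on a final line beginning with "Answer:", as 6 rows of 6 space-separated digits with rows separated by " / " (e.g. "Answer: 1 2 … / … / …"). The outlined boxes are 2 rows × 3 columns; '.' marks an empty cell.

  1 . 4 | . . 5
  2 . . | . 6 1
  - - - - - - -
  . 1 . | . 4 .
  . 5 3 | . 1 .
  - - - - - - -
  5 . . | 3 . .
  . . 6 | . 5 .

Step 1. [r5c5∈{2}] only 2 remains possible at r5c5 ⇒ r5c5=2.
Step 2. [r6c6∈{4}] only 4 remains possible at r6c6 ⇒ r6c6=4.
Step 3. [r3c1∈{6}] nothing but 6 survives at r3c1. So r3c1=6.
Step 4. [r1c4∈{2}] r1c4 is down to just 2, so r1c4=2.
Step 5. [r2c2∈{3}] r2c2's peers cover all but 3. So r2c2=3.
Step 6. [r4c6∈{2,6}] r4c6 is the only open cell in row 4 admitting 2. So r4c6=2.
Step 7. [r4c1∈{4}] nothing but 4 survives at r4c1, so r4c1=4.
Step 8. [r3c3∈{2}] only 2 remains possible at r3c3 ⇒ r3c3=2.
Step 9. [r6c1∈{3}] only 3 remains possible at r6c1. So r6c1=3.
Step 10. [r3c4∈{5}] nothing but 5 survives at r3c4. So r3c4=5.
Step 11. [r2c4∈{4}] only 4 remains possible at r2c4 ⇒ r2c4=4.
Step 12. [r2c3∈{5}] r2c3's peers cover all but 5. So r2c3=5.
Step 13. [r6c2∈{2}] r6c2's peers cover all but 2. So r6c2=2.
Step 14. [r5c3∈{1}] nothing but 1 survives at r5c3 ⇒ r5c3=1.
Step 15. [r6c4∈{1}] r6c4 is down to just 1. So r6c4=1.
Step 16. [r5c6∈{6}] nothing but 6 survives at r5c6 ⇒ r5c6=6.
Step 17. [r4c4∈{6}] r4c4 has the single candidate 6. So r4c4=6.
Step 18. [r3c6∈{3}] only 3 remains possible at r3c6 ⇒ r3c6=3.
Step 19. [r5c2∈{4}] r5c2 has the single candidate 4. So r5c2=4.
Step 20. [r1c2∈{6}] only 6 remains possible at r1c2. So r1c2=6.
Step 21. [r1c5∈{3}] r1c5 has the single candidate 3 ⇒ r1c5=3.

Answer: 1 6 4 2 3 5 / 2 3 5 4 6 1 / 6 1 2 5 4 3 / 4 5 3 6 1 2 / 5 4 1 3 2 6 / 3 2 6 1 5 4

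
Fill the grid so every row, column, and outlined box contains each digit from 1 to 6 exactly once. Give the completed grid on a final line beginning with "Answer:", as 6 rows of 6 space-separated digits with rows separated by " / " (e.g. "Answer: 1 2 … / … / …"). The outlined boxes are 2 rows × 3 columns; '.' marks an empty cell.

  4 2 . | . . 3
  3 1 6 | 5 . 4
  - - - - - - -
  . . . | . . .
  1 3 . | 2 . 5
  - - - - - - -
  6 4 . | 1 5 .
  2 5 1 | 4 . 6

Step 1. [r4c5∈{4,6}] r4c5 is the only open cell in row 4 admitting 6. So r4c5=6.
Step 2. [r3c5∈{1,3,4}] r3c5 is the only open cell in col 5 admitting 4, so r3c5=4.
Step 3. [r3c1∈{5}] r3c1 has the single candidate 5 ⇒ r3c1=5.
Step 4. [r2c5∈{2}] nothing but 2 survives at r2c5 ⇒ r2c5=2.
Step 5. [r3c6∈{1}] r3c6 has the single candidate 1 ⇒ r3c6=1.
Step 6. [r3c2∈{6}] r3c2 has the single candidate 6. So r3c2=6.
Step 7. [r1c4∈{6}] only 6 remains possible at r1c4, so r1c4=6.
Step 8. [r6c5∈{3}] nothing but 3 survives at r6c5 ⇒ r6c5=3.
Step 9. [r5c3∈{3}] r5c3 has the single candidate 3 ⇒ r5c3=3.
Step 10. [r1c3∈{5}] r1c3 has the single candidate 5. So r1c3=5.
Step 11. [r1c5∈{1}] nothing but 1 survives at r1c5, so r1c5=1.
Step 12. [r3c3∈{2}] r3c3 has the single candidate 2, so r3c3=2.
Step 13. [r3c4∈{3}] r3c4's peers cover all but 3. So r3c4=3.
Step 14. [r4c3∈{4}] r4c3's peers cover all but 4 ⇒ r4c3=4.
Step 15. [r5c6∈{2}] only 2 remains possible at r5c6 ⇒ r5c6=2.

Answer: 4 2 5 6 1 3 / 3 1 6 5 2 4 / 5 6 2 3 4 1 / 1 3 4 2 6 5 / 6 4 3 1 5 2 / 2 5 1 4 3 6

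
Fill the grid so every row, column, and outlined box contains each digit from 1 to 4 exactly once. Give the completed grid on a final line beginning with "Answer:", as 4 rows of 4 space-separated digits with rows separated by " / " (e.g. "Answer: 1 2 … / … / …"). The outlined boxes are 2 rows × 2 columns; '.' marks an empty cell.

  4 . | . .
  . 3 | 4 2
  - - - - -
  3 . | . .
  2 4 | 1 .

Step 1. [r1c4∈{1,3}] col 4 places 1 nowhere but r1c4. So r1c4=1.
Step 2. [r4c4∈{3}] nothing but 3 survives at r4c4, so r4c4=3.
Step 3. [r3c3∈{2}] r3c3's peers cover all but 2 ⇒ r3c3=2.
Step 4. [r1c2∈{2}] only 2 remains possible at r1c2, so r1c2=2.
Step 5. [r2c1∈{1}] only 1 remains possible at r2c1. So r2c1=1.
Step 6. [r3c4∈{4}] r3c4's peers cover all but 4, so r3c4=4.
Step 7. [r1c3∈{3}] nothing but 3 survives at r1c3. So r1c3=3.
Step 8. [r3c2∈{1}] nothing but 1 survives at r3c2 ⇒ r3c2=1.

Answer: 4 2 3 1 / 1 3 4 2 / 3 1 2 4 / 2 4 1 3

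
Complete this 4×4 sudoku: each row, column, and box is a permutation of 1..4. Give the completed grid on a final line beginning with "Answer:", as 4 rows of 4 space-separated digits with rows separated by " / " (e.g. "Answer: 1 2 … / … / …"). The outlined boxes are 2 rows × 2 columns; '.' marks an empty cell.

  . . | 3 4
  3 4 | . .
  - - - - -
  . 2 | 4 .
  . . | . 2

Step 1. [r3c1∈{1}] r3c1 has the single candidate 1. So r3c1=1.
Step 2. [r2c3∈{1,2}] r2c3 is the only open cell in row 2 admitting 2 ⇒ r2c3=2.
Step 3. [r1c2∈{1}] r1c2 is down to just 1 ⇒ r1c2=1.
Step 4. [r3c4∈{3}] nothing but 3 survives at r3c4, so r3c4=3.
Step 5. [r4c3∈{1}] r4c3 is down to just 1, so r4c3=1.
Step 6. [r4c2∈{3}] r4c2 has the single candidate 3. So r4c2=3.
Step 7. [r4c1∈{4}] nothing but 4 survives at r4c1. So r4c1=4.
Step 8. [r1c1∈{2}] r1c1's peers cover all but 2. So r1c1=2.
Step 9. [r2c4∈{1}] r2c4 is down to just 1, so r2c4=1.

Answer: 2 1 3 4 / 3 4 2 1 / 1 2 4 3 / 4 3 1 2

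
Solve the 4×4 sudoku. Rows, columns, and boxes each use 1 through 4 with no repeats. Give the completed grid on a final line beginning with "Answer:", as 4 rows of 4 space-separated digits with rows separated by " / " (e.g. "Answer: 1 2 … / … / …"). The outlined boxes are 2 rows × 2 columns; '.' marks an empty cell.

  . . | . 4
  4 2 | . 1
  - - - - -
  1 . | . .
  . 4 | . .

Step 1. [r3c2∈{3}] only 3 remains possible at r3c2. So r3c2=3.
Step 2. [r3c4∈{2}] nothing but 2 survives at r3c4. So r3c4=2.
Step 3. [r2c3∈{3}] only 3 remains possible at r2c3. So r2c3=3.
Step 4. [r1c3∈{2}] r1c3's peers cover all but 2. So r1c3=2.
Step 5. [r1c2∈{1}] only 1 remains possible at r1c2, so r1c2=1.
Step 6. [r4c3∈{1}] only 1 remains possible at r4c3 ⇒ r4c3=1.
Step 7. [r1c1∈{3}] r1c1 has the single candidate 3, so r1c1=3.
Step 8. [r4c1∈{2}] nothing but 2 survives at r4c1. So r4c1=2.
Step 9. [r4c4∈{3}] r4c4's peers cover all but 3. So r4c4=3.
Step 10. [r3c3∈{4}] r3c3's peers cover all but 4, so r3c3=4.

Answer: 3 1 2 4 / 4 2 3 1 / 1 3 4 2 / 2 4 1 3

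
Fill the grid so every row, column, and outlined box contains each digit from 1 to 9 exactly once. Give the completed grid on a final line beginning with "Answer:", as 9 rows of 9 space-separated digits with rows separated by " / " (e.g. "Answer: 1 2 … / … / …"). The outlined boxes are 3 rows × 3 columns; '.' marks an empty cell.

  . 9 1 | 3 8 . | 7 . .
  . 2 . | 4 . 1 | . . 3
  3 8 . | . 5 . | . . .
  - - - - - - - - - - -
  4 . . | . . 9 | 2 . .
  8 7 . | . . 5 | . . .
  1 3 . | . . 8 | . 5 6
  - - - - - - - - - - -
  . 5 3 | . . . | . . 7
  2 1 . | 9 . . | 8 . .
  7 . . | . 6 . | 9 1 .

Step 1. [r3c3∈{4,6,7}] 4 has one home in box 1: r3c3, so r3c3=4.
Step 2. [r8c8∈{3,4,6}] across box 9, 3 lands solely at r8c8 ⇒ r8c8=3.
Step 3. [r6c7∈{4}] only 4 remains possible at r6c7, so r6c7=4.
Step 4. [r5c5∈{1,2,3,4}] row 5 places 4 nowhere but r5c5 ⇒ r5c5=4.
Step 5. [r7c7∈{6}] nothing but 6 survives at r7c7, so r7c7=6.
Step 6. [r5c8∈{9}] only 9 remains possible at r5c8. So r5c8=9.
Step 7. [r8c5∈{7}] r8c5 is down to just 7. So r8c5=7.
Step 8. [r5c9∈{1}] only 1 remains possible at r5c9, so r5c9=1.
Step 9. [r6c5∈{2}] r6c5 has the single candidate 2, so r6c5=2.
Step 10. [r8c6∈{4}] only 4 remains possible at r8c6, so r8c6=4.
Step 11. [r7c6∈{2}] only 2 remains possible at r7c6 ⇒ r7c6=2.
Step 12. [r9c9∈{2,4,5}] 2 has one home in row 9: r9c9. So r9c9=2.
Step 13. [r1c6∈{6}] only 6 remains possible at r1c6 ⇒ r1c6=6.
Step 14. [r2c1∈{5,6}] across col 1, 6 lands solely at r2c1, so r2c1=6.
Step 15. [r4c2∈{6}] r4c2 is down to just 6, so r4c2=6.
Step 16. [r2c7∈{5}] r2c7 is down to just 5, so r2c7=5.
Step 17. [r7c4∈{1,8}] r7c4 is the only open cell in row 7 admitting 8, so r7c4=8.
Step 18. [r4c4∈{1,7}] r4c4 is the only open cell in col 4 admitting 1. So r4c4=1.
Step 19. [r3c4∈{2,7}] col 4 places 2 nowhere but r3c4, so r3c4=2.
Step 20. [r1c8∈{2,4}] 2 has one home in row 1: r1c8, so r1c8=2.
Step 21. [r2c8∈{8}] r2c8 has the single candidate 8. So r2c8=8.
Step 22. [r1c1∈{5}] only 5 remains possible at r1c1 ⇒ r1c1=5.
Step 23. [r9c2∈{4}] r9c2 has the single candidate 4. So r9c2=4.
Step 24. [r4c9∈{8}] r4c9 has the single candidate 8, so r4c9=8.
Step 25. [r7c1∈{9}] only 9 remains possible at r7c1, so r7c1=9.
Step 26. [r5c7∈{3}] r5c7 has the single candidate 3. So r5c7=3.
Step 27. [r3c9∈{9}] nothing but 9 survives at r3c9. So r3c9=9.
Step 28. [r9c4∈{5}] r9c4 is down to just 5. So r9c4=5.
Step 29. [r7c5∈{1}] r7c5 is down to just 1 ⇒ r7c5=1.
Step 30. [r5c3∈{2}] r5c3's peers cover all but 2 ⇒ r5c3=2.
Step 31. [r9c3∈{8}] only 8 remains possible at r9c3 ⇒ r9c3=8.
Step 32. [r4c8∈{7}] nothing but 7 survives at r4c8, so r4c8=7.
Step 33. [r4c5∈{3}] only 3 remains possible at r4c5 ⇒ r4c5=3.
Step 34. [r3c6∈{7}] r3c6's peers cover all but 7. So r3c6=7.
Step 35. [r6c3∈{9}] r6c3 has the single candidate 9 ⇒ r6c3=9.
Step 36. [r8c9∈{5}] r8c9's peers cover all but 5, so r8c9=5.
Step 37. [r2c5∈{9}] only 9 remains possible at r2c5. So r2c5=9.
Step 38. [r9c6∈{3}] r9c6 is down to just 3. So r9c6=3.
Step 39. [r4c3∈{5}] only 5 remains possible at r4c3, so r4c3=5.
Step 40. [r3c8∈{6}] r3c8 is down to just 6, so r3c8=6.
Step 41. [r1c9∈{4}] r1c9 is down to just 4 ⇒ r1c9=4.
Step 42. [r8c3∈{6}] r8c3 has the single candidate 6, so r8c3=6.
Step 43. [r5c4∈{6}] nothing but 6 survives at r5c4, so r5c4=6.
Step 44. [r7c8∈{4}] only 4 remains possible at r7c8, so r7c8=4.
Step 45. [r3c7∈{1}] r3c7 is down to just 1, so r3c7=1.
Step 46. [r6c4∈{7}] r6c4 is down to just 7, so r6c4=7.
Step 47. [r2c3∈{7}] r2c3 has the single candidate 7. So r2c3=7.

Answer: 5 9 1 3 8 6 7 2 4 / 6 2 7 4 9 1 5 8 3 / 3 8 4 2 5 7 1 6 9 / 4 6 5 1 3 9 2 7 8 / 8 7 2 6 4 5 3 9 1 / 1 3 9 7 2 8 4 5 6 / 9 5 3 8 1 2 6 4 7 / 2 1 6 9 7 4 8 3 5 / 7 4 8 5 6 3 9 1 2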